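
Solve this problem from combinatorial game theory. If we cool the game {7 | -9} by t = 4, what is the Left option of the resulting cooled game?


Original game: {7 | -9} (a switch {a | b} with a > b).
Cooling by t (for t below the temperature (a - b)/2 = 8) taxes each move by t: {a | b} cooled by t is {a - t | b + t}.
Cooling amount: t = 4
Cooled Left option: 7 - 4 = 3
Cooled Right option: -9 + 4 = -5
Cooled game: {3 | -5}
Left option = 3

3


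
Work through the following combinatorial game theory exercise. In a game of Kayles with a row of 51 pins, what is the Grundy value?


Kayles: a move removes 1 or 2 adjacent pins from a contiguous row.
Removing pins from a row of k leaves two independent rows (a, b) with a + b = k - 1 (one pin) or a + b = k - 2 (two pins); an end removal gives a = 0.
By Sprague-Grundy, G(k) = mex{ G(a) XOR G(b) } over all these splits. G(0) = 0.
G(1): splits (0,0):0^0=0 -> mex({0}) = 1
G(2): splits (0,1):0^1=1 (0,0):0^0=0 -> mex({0, 1}) = 2
G(3): splits (0,2):0^2=2 (1,1):1^1=0 (0,1):0^1=1 -> mex({0, 1, 2}) = 3
G(4): splits (0,3):0^3=3 (1,2):1^2=3 (0,2):0^2=2 (1,1):1^1=0 -> mex({0, 2, 3}) = 1
G(5): splits (0,4):0^1=1 (1,3):1^3=2 (2,2):2^2=0 (0,3):0^3=3 (1,2):1^2=3 -> mex({0, 1, 2, 3}) = 4
G(6) = mex({0, 1, 2, 4}) = 3
G(7) = mex({0, 1, 3, 4, 5}) = 2
G(8) = mex({0, 2, 3, 5, 6}) = 1
G(9) = mex({0, 1, 2, 3, 6, 7}) = 4
G(10) = mex({0, 1, 3, 4, 5, 7}) = 2
G(11) = mex({0, 1, 2, 3, 4, 5}) = 6
G(12) = mex({0, 1, 2, 3, 5, 6, 7}) = 4
G(13) = mex({0, 2, 3, 4, 6, 7}) = 1
G(14) = mex({0, 1, 4, 5, 6, 7}) = 2
G(15) = mex({0, 1, 2, 3, 4, 5, 6}) = 7
G(16) = mex({0, 2, 3, 5, 6, 7}) = 1
G(17) = mex({0, 1, 2, 3, 5, 6, 7}) = 4
G(18) = mex({0, 1, 2, 4, 5, 6}) = 3
G(19) = mex({0, 1, 3, 4, 5, 7}) = 2
G(20) = mex({0, 2, 3, 4, 5, 6, 7}) = 1
G(21) = mex({0, 1, 2, 3, 5, 6, 7}) = 4
G(22) = mex({0, 1, 2, 3, 4, 5, 7}) = 6
G(23) = mex({0, 1, 2, 3, 4, 5, 6}) = 7
G(24) = mex({0, 1, 2, 3, 5, 6, 7}) = 4
G(25) = mex({0, 2, 3, 4, 6, 7}) = 1
G(26) = mex({0, 1, 3, 4, 5, 6, 7}) = 2
G(27) = mex({0, 1, 2, 3, 4, 5, 6, 7}) = 8
G(28) = mex({0, 1, 2, 3, 4, 6, 7, 8}) = 5
G(29) = mex({0, 1, 2, 3, 5, 6, 7, 8, 9}) = 4
G(30) = mex({0, 1, 2, 3, 4, 5, 6, 9, 10}) = 7
G(31) = mex({0, 1, 3, 4, 5, 7, 10, 11}) = 2
G(32) = mex({0, 2, 3, 4, 5, 6, 7, 9, 11}) = 1
G(33) = mex({0, 1, 2, 3, 4, 5, 6, 7, 9, 12}) = 8
G(34) = mex({0, 1, 2, 3, 4, 5, 7, 8, 11, 12}) = 6
G(35) = mex({0, 1, 2, 3, 4, 5, 6, 8, 9, 10, 11}) = 7
G(36) = mex({0, 1, 2, 3, 5, 6, 7, 9, 10}) = 4
G(37) = mex({0, 2, 3, 4, 6, 7, 9, 10, 11, 12}) = 1
G(38) = mex({0, 1, 3, 4, 5, 6, 7, 9, 10, 11, 12}) = 2
G(39) = mex({0, 1, 2, 4, 5, 6, 7, 9, 10, 12, 14}) = 3
G(40) = mex({0, 2, 3, 4, 6, 7, 11, 12, 14}) = 1
G(41) = mex({0, 1, 2, 3, 5, 6, 7, 9, 10, 11, 12}) = 4
G(42) = mex({0, 1, 2, 3, 4, 5, 6, 9, 10}) = 7
G(43) = mex({0, 1, 3, 4, 5, 7, 9, 10, 12, 15}) = 2
G(44) = mex({0, 2, 3, 4, 5, 6, 7, 9, 10, 12, 15}) = 1
G(45) = mex({0, 1, 2, 3, 4, 5, 6, 7, 9, 10, 12, 14}) = 8
G(46) = mex({0, 1, 3, 4, 5, 7, 8, 11, 12, 14}) = 2
G(47) = mex({0, 1, 2, 3, 4, 5, 6, 8, 9, 10, 11, 12}) = 7
G(48) = mex({0, 1, 2, 3, 5, 6, 7, 9, 10}) = 4
G(49) = mex({0, 2, 3, 4, 6, 7, 9, 10, 11, 12, 15}) = 1
G(50) = mex({0, 1, 4, 5, 6, 7, 9, 11, 12, 14, 15}) = 2
G(51) = mex({0, 1, 2, 3, 4, 5, 6, 7, 9, 12, 14, 15}) = 8
Therefore G(51) = 8.

8


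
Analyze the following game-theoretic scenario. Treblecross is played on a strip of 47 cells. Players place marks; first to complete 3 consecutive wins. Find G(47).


Treblecross: place X on empty cells; 3-in-a-row wins.
Playing within two cells of an existing X lets the opponent win at once, so sensible play treats the cells i-2..i+2 around each X as dead. The player left with no safe cell loses, so this is a normal-play take-away game on strips of safe cells.
Placing X at cell i (0-indexed) of a strip of k safe cells leaves independent strips of sizes max(0, i-2) and max(0, k-i-3). Hence G(k) = mex{ G(max(0,i-2)) XOR G(max(0,k-i-3)) : 0 <= i < k }, with G(0) = 0.
G(1): splits (0,0):0^0=0 -> mex({0}) = 1
G(2): splits (0,0):0^0=0 -> mex({0}) = 1
G(3): splits (0,0):0^0=0 -> mex({0}) = 1
G(4): splits (0,1):0^1=1 (0,0):0^0=0 -> mex({0, 1}) = 2
G(5): splits (0,2):0^1=1 (0,1):0^1=1 (0,0):0^0=0 -> mex({0, 1}) = 2
G(6) = mex({1}) = 0
G(7) = mex({0, 1, 2}) = 3
G(8) = mex({0, 1, 2}) = 3
G(9) = mex({0, 2}) = 1
G(10) = mex({0, 2, 3}) = 1
G(11) = mex({0, 3}) = 1
G(12) = mex({1, 3}) = 0
G(13) = mex({0, 1, 2, 3}) = 4
G(14) = mex({0, 1, 2}) = 3
G(15) = mex({0, 1, 2}) = 3
G(16) = mex({0, 1, 2, 4}) = 3
G(17) = mex({0, 1, 3, 4}) = 2
G(18) = mex({0, 1, 3, 4}) = 2
G(19) = mex({0, 1, 3, 5}) = 2
G(20) = mex({0, 1, 2, 3, 5}) = 4
G(21) = mex({0, 1, 2, 3, 5}) = 4
G(22) = mex({1, 2, 6}) = 0
G(23) = mex({0, 1, 2, 3, 4, 6}) = 5
G(24) = mex({0, 1, 2, 3, 4}) = 5
G(25) = mex({0, 1, 3, 4, 7}) = 2
G(26) = mex({0, 1, 3, 4, 5, 7}) = 2
G(27) = mex({0, 1, 3, 5}) = 2
G(28) = mex({0, 1, 2, 5}) = 3
G(29) = mex({0, 1, 2, 4, 5, 6}) = 3
G(30) = mex({1, 2, 4, 6}) = 0
G(31) = mex({0, 1, 2, 3, 4, 6}) = 5
G(32) = mex({1, 2, 3, 4, 7}) = 0
G(33) = mex({0, 3, 7}) = 1
G(34) = mex({0, 2, 3, 5, 7}) = 1
G(35) = mex({0, 2, 3, 5, 6}) = 1
G(36) = mex({0, 1, 2, 5, 6}) = 3
G(37) = mex({0, 1, 2, 4, 5, 6}) = 3
G(38) = mex({0, 1, 2, 4}) = 3
G(39) = mex({0, 1, 2, 3, 4, 7}) = 5
G(40) = mex({0, 1, 2, 3, 4, 5, 7}) = 6
G(41) = mex({0, 1, 2, 3, 5, 7}) = 4
G(42) = mex({0, 1, 2, 3, 5, 6, 7}) = 4
G(43) = mex({0, 2, 3, 5, 6}) = 1
G(44) = mex({1, 2, 3, 4, 5, 6}) = 0
G(45) = mex({0, 1, 2, 3, 4, 6, 7}) = 5
G(46) = mex({0, 1, 2, 3, 4, 7}) = 5
G(47) = mex({0, 1, 2, 3, 4, 5, 7}) = 6
Therefore G(47) = 6.

6


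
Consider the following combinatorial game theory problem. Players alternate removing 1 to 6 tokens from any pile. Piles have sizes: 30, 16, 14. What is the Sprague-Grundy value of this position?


Subtraction set: {1, 2, 3, 4, 5, 6}
For this subtraction set, G(n) = n mod 7 (period = max + 1 = 7).
Pile 1 (size 30): G(30) = 30 mod 7 = 2
Pile 2 (size 16): G(16) = 16 mod 7 = 2
Pile 3 (size 14): G(14) = 14 mod 7 = 0
Total Grundy value = XOR of all: 2 XOR 2 XOR 0 = 0

0


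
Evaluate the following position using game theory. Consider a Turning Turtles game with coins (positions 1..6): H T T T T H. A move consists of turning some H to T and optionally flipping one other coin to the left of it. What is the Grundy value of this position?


Coins: H T T T T H
Key fact: a single head at position k behaves exactly like a Nim heap of size k (turning it to T and optionally flipping a coin at j < k corresponds to moving the heap from k to j, or to 0), and heads combine as a disjunctive sum (two heads at the same place would cancel, matching j XOR j = 0). So the Nim-value is the XOR of the 1-indexed positions of the heads.
Face-up positions (1-indexed): [1, 6]
XOR 0 with 1: 0 XOR 1 = 1
XOR 1 with 6: 1 XOR 6 = 7
Nim-value = 7

7


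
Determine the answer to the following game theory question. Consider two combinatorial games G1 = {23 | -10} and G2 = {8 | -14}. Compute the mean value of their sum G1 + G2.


G1 = {23 | -10}, G2 = {8 | -14}
Each is a switch {a | b} with numbers a > b; its mean value is (a + b)/2, and mean value is additive over game sums: m(G1 + G2) = m(G1) + m(G2).
Mean of G1 = (23 + (-10))/2 = 13/2 = 13/2
Mean of G2 = (8 + (-14))/2 = -6/2 = -3
Mean of G1 + G2 = 13/2 + -3 = 7/2

7/2


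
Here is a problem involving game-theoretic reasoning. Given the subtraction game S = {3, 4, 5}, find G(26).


The subtraction set is S = {3, 4, 5}.
G(k) = mex{ G(k - s) : s in S, s <= k }. We compute iteratively: G(0) = 0.
G(1) = mex({}) = 0
G(2) = mex({}) = 0
G(3) = mex({0}) = 1
G(4) = mex({0}) = 1
G(5) = mex({0}) = 1
G(6) = mex({0, 1}) = 2
G(7) = mex({0, 1}) = 2
G(8) = mex({1}) = 0
G(9) = mex({1, 2}) = 0
G(10) = mex({1, 2}) = 0
G(11) = mex({0, 2}) = 1
G(12) = mex({0, 2}) = 1
Observe that G(8)..G(12) = 0, 0, 0, 1, 1 repeats G(0)..G(4) = 0, 0, 0, 1, 1.
For k >= max(S) = 5, G(k) is determined by the previous 5 values G(k-5)..G(k-1); a window of 5 consecutive values has recurred shifted by 8, so by induction G(k + 8) = G(k) for all k >= 0: the sequence is periodic from the start with period 8.
One period: G(0..7) = 0, 0, 0, 1, 1, 1, 2, 2.
26 mod 8 = 2, so G(26) = G(2) = 0.

0


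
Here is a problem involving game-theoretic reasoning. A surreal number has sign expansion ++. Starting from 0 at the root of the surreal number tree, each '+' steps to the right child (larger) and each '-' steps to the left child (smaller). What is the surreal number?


Sign expansion: ++
Rule: track bounds (lo, hi), initially (-inf, +inf). On '+', the current value becomes lo and we move to the simplest number in (value, hi): value + 1 if hi = +inf, otherwise the midpoint (value + hi)/2. On '-', the current value becomes hi and we move to value - 1 if lo = -inf, otherwise the midpoint (lo + value)/2.
Start at 0.
Step 1: sign = +, move right. Bounds: (0, +inf). Value = 1
Step 2: sign = +, move right. Bounds: (1, +inf). Value = 2
The surreal number with sign expansion ++ is 2.

2


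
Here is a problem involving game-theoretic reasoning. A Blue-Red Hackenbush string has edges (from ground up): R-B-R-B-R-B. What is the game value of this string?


Edges (from ground): R-B-R-B-R-B
By Berlekamp's sign-expansion rule, a Blue-Red Hackenbush stalk has the value of the surreal number whose sign sequence is the edge sequence with B -> + and R -> -.
Sign sequence: -+-+-+
Trace the sign expansion in the surreal number tree, starting from 0:
Edge 1: R (sign -) -> bounds (-inf, 0), value = -1
Edge 2: B (sign +) -> bounds (-1, 0), value = -1/2
Edge 3: R (sign -) -> bounds (-1, -1/2), value = -3/4
Edge 4: B (sign +) -> bounds (-3/4, -1/2), value = -5/8
Edge 5: R (sign -) -> bounds (-3/4, -5/8), value = -11/16
Edge 6: B (sign +) -> bounds (-11/16, -5/8), value = -21/32
Game value = -21/32

-21/32


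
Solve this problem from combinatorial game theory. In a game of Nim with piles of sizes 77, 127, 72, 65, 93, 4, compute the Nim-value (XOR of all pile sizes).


We need the XOR (exclusive or) of all pile sizes.
After XOR-ing pile 1 (size 77): 0 XOR 77 = 77
After XOR-ing pile 2 (size 127): 77 XOR 127 = 50
After XOR-ing pile 3 (size 72): 50 XOR 72 = 122
After XOR-ing pile 4 (size 65): 122 XOR 65 = 59
After XOR-ing pile 5 (size 93): 59 XOR 93 = 102
After XOR-ing pile 6 (size 4): 102 XOR 4 = 98
The Nim-value of this position is 98.

98


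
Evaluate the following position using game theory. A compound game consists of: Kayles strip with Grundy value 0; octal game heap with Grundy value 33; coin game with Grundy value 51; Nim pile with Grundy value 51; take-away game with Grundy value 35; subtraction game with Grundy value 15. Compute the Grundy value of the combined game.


By the Sprague-Grundy theorem, the Grundy value of a sum of games is the XOR of individual Grundy values.
Kayles strip: Grundy value = 0. Running XOR: 0 XOR 0 = 0
octal game heap: Grundy value = 33. Running XOR: 0 XOR 33 = 33
coin game: Grundy value = 51. Running XOR: 33 XOR 51 = 18
Nim pile: Grundy value = 51. Running XOR: 18 XOR 51 = 33
take-away game: Grundy value = 35. Running XOR: 33 XOR 35 = 2
subtraction game: Grundy value = 15. Running XOR: 2 XOR 15 = 13
The combined Grundy value is 13.

13


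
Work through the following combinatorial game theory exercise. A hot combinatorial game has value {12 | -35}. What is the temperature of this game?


The game is {12 | -35}, a switch {a | b} with numbers a > b.
Cooling {a | b} by t gives {a - t | b + t}, which stops being hot when a - t = b + t, i.e. at t = (a - b)/2. So the temperature of a switch is (a - b)/2.
Temperature = (Left option - Right option) / 2
= (12 - (-35)) / 2
= 47 / 2
= 47/2

47/2


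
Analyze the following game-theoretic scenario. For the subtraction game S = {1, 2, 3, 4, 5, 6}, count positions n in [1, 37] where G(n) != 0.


Subtraction set S = {1, 2, 3, 4, 5, 6}, so G(n) = n mod 7.
G(n) = 0 when n is a multiple of 7.
Multiples of 7 in [1, 37]: 5
N-positions (nonzero Grundy) = 37 - 5 = 32

32


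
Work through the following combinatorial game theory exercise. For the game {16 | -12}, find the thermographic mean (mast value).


Game = {16 | -12}, a switch {a | b} with numbers a > b.
Its thermograph has left wall a - t and right wall b + t, which meet at t = (a - b)/2, where both equal (a + b)/2. So the mast (mean value) is at (a + b)/2.
Mean = (16 + (-12))/2 = 4/2 = 2

2


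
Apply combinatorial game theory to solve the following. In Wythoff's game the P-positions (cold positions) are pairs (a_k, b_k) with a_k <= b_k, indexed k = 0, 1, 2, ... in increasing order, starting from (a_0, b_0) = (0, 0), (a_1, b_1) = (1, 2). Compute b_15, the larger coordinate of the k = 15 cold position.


By Wythoff's theorem, a_k = floor(k * phi) and b_k = floor(k * phi^2) = a_k + k, where phi = (1 + sqrt(5))/2 is the golden ratio.
phi = (1 + sqrt(5))/2 = 1.618034
phi^2 = phi + 1 = 2.618034
k = 15
k * phi^2 = 15 * 2.618034 = 39.270510
b_15 = floor(k * phi^2) = 39 (check: a_15 + k = 24 + 15 = 39)

39


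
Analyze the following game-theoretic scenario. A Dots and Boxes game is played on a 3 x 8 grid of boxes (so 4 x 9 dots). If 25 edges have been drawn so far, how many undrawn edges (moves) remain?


Grid: 3 x 8 boxes, i.e. 4 rows and 9 columns of dots.
Horizontal edges: (rows + 1) * cols = 4 * 8 = 32
Vertical edges: rows * (cols + 1) = 3 * 9 = 27
Total edges: 32 + 27 = 59
Edges drawn: 25
Remaining: 59 - 25 = 34

34


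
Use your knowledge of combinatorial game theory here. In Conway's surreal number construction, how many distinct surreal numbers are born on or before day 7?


Day 0: {|} = 0 is born. Count = 1.
Day n: the number of surreal numbers born by day n is 2^(n+1) - 1.
By day 0: 2^1 - 1 = 1
By day 1: 2^2 - 1 = 3
By day 2: 2^3 - 1 = 7
By day 3: 2^4 - 1 = 15
By day 4: 2^5 - 1 = 31
By day 5: 2^6 - 1 = 63
By day 6: 2^7 - 1 = 127
By day 7: 2^8 - 1 = 255
By day 7: 255 surreal numbers.

255


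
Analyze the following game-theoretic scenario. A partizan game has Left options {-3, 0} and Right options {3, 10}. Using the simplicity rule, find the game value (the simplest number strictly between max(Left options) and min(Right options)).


Left options: {-3, 0}, max = 0
Right options: {3, 10}, min = 3
All options are numbers and max(Left) < min(Right), so by the simplicity theorem the value is the simplest (earliest-born) number strictly between 0 and 3.
Integers 1 through 2 all lie strictly between 0 and 3.
Among integers, the simplest (lowest birthday = smallest |n|; 0 is born on day 0, +-n on day n) is 1.
No non-integer in the interval can be simpler: if x is a non-integer in the interval, then floor(x) or ceil(x) also lies in the interval (the interval contains an integer), and both are proper prefixes of x's sign expansion, i.e. born earlier. So the game value is 1.
Game value = 1

1


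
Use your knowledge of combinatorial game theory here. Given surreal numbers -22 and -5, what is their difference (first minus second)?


x = -22, y = -5
x - y = -22 - -5 = -17

-17


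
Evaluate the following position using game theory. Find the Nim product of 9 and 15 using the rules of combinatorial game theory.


Nim multiplication is bilinear over XOR: (u XOR v) * w = (u*w) XOR (v*w).
So we split each operand into its bit components and XOR the pairwise Nim products.
9 = 1 + 8 (as XOR of powers of 2).
15 = 1 + 2 + 4 + 8 (as XOR of powers of 2).
Using the standard Nim-product table on single bits:
  2*2 = 3,   2*4 = 8,   2*8 = 12,
  4*4 = 6,   4*8 = 11,  8*8 = 13,
and  1*x = x (identity), k*l = l*k (commutative).
Pairwise Nim products:
  1 * 1 = 1
  1 * 2 = 2
  1 * 4 = 4
  1 * 8 = 8
  8 * 1 = 8
  8 * 2 = 12
  8 * 4 = 11
  8 * 8 = 13
XOR them: 1 XOR 2 XOR 4 XOR 8 XOR 8 XOR 12 XOR 11 XOR 13 = 13.
Result: 9 * 15 = 13 (in Nim).

13


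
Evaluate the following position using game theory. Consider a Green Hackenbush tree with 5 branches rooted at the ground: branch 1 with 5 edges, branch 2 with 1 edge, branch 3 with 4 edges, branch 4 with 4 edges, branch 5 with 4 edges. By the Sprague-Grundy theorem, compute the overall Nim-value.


The tree has 5 branches from the ground vertex.
In Green Hackenbush, the Nim-value of a simple path of length k is k.
Branch 1: length 5, Nim-value = 5
Branch 2: length 1, Nim-value = 1
Branch 3: length 4, Nim-value = 4
Branch 4: length 4, Nim-value = 4
Branch 5: length 4, Nim-value = 4
Total Nim-value = XOR of all branch values:
0 XOR 5 = 5
5 XOR 1 = 4
4 XOR 4 = 0
0 XOR 4 = 4
4 XOR 4 = 0
Nim-value of the tree = 0

0


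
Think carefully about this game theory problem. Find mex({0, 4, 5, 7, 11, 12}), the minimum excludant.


Set = {0, 4, 5, 7, 11, 12}
0 is in the set.
1 is NOT in the set. This is the mex.
mex = 1

1


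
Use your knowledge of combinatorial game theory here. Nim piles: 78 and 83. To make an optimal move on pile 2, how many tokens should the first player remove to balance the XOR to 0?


Piles: 78 and 83
Current XOR: 78 XOR 83 = 29 (non-zero, so this is an N-position).
To make the XOR zero, we need to find a move that balances the piles.
For pile 2 (size 83): target = 83 XOR 29 = 78
We reduce pile 2 from 83 to 78.
Tokens removed: 83 - 78 = 5
Verification: 78 XOR 78 = 0

5


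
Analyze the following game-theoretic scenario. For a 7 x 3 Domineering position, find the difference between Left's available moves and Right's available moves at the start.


Board is 7 x 3 (rows x cols).
Left (vertical) placements: (rows-1) * cols = 6 * 3 = 18
Right (horizontal) placements: rows * (cols-1) = 7 * 2 = 14
Advantage = Left - Right = 18 - 14 = 4

4


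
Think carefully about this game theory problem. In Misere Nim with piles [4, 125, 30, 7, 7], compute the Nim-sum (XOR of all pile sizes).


We need the XOR (exclusive or) of all pile sizes.
After XOR-ing pile 1 (size 4): 0 XOR 4 = 4
After XOR-ing pile 2 (size 125): 4 XOR 125 = 121
After XOR-ing pile 3 (size 30): 121 XOR 30 = 103
After XOR-ing pile 4 (size 7): 103 XOR 7 = 96
After XOR-ing pile 5 (size 7): 96 XOR 7 = 103
The Nim-value of this position is 103.

103


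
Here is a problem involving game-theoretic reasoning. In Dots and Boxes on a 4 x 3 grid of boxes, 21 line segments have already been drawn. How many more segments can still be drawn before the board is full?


Grid: 4 x 3 boxes, i.e. 5 rows and 4 columns of dots.
Horizontal edges: (rows + 1) * cols = 5 * 3 = 15
Vertical edges: rows * (cols + 1) = 4 * 4 = 16
Total edges: 15 + 16 = 31
Edges drawn: 21
Remaining: 31 - 21 = 10

10


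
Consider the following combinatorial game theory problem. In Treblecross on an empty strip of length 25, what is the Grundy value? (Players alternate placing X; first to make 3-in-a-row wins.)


Treblecross: place X on empty cells; 3-in-a-row wins.
Playing within two cells of an existing X lets the opponent win at once, so sensible play treats the cells i-2..i+2 around each X as dead. The player left with no safe cell loses, so this is a normal-play take-away game on strips of safe cells.
Placing X at cell i (0-indexed) of a strip of k safe cells leaves independent strips of sizes max(0, i-2) and max(0, k-i-3). Hence G(k) = mex{ G(max(0,i-2)) XOR G(max(0,k-i-3)) : 0 <= i < k }, with G(0) = 0.
G(1): splits (0,0):0^0=0 -> mex({0}) = 1
G(2): splits (0,0):0^0=0 -> mex({0}) = 1
G(3): splits (0,0):0^0=0 -> mex({0}) = 1
G(4): splits (0,1):0^1=1 (0,0):0^0=0 -> mex({0, 1}) = 2
G(5): splits (0,2):0^1=1 (0,1):0^1=1 (0,0):0^0=0 -> mex({0, 1}) = 2
G(6) = mex({1}) = 0
G(7) = mex({0, 1, 2}) = 3
G(8) = mex({0, 1, 2}) = 3
G(9) = mex({0, 2}) = 1
G(10) = mex({0, 2, 3}) = 1
G(11) = mex({0, 3}) = 1
G(12) = mex({1, 3}) = 0
G(13) = mex({0, 1, 2, 3}) = 4
G(14) = mex({0, 1, 2}) = 3
G(15) = mex({0, 1, 2}) = 3
G(16) = mex({0, 1, 2, 4}) = 3
G(17) = mex({0, 1, 3, 4}) = 2
G(18) = mex({0, 1, 3, 4}) = 2
G(19) = mex({0, 1, 3, 5}) = 2
G(20) = mex({0, 1, 2, 3, 5}) = 4
G(21) = mex({0, 1, 2, 3, 5}) = 4
G(22) = mex({1, 2, 6}) = 0
G(23) = mex({0, 1, 2, 3, 4, 6}) = 5
G(24) = mex({0, 1, 2, 3, 4}) = 5
G(25) = mex({0, 1, 3, 4, 7}) = 2
Therefore G(25) = 2.

2


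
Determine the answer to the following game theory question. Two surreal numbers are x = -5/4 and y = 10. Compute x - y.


x = -5/4, y = 10
Converting to common denominator: 4
x = -5/4, y = 40/4
x - y = -5/4 - 10 = -45/4

-45/4


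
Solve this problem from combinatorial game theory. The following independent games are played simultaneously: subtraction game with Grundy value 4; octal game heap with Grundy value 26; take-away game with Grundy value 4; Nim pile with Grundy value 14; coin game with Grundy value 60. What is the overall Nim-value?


By the Sprague-Grundy theorem, the Grundy value of a sum of games is the XOR of individual Grundy values.
subtraction game: Grundy value = 4. Running XOR: 0 XOR 4 = 4
octal game heap: Grundy value = 26. Running XOR: 4 XOR 26 = 30
take-away game: Grundy value = 4. Running XOR: 30 XOR 4 = 26
Nim pile: Grundy value = 14. Running XOR: 26 XOR 14 = 20
coin game: Grundy value = 60. Running XOR: 20 XOR 60 = 40
The combined Grundy value is 40.

40


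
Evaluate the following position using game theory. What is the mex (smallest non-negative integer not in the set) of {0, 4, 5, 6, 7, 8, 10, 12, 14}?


Set = {0, 4, 5, 6, 7, 8, 10, 12, 14}
0 is in the set.
1 is NOT in the set. This is the mex.
mex = 1

1


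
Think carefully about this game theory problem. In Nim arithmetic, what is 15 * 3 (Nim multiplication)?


Nim multiplication is bilinear over XOR: (u XOR v) * w = (u*w) XOR (v*w).
So we split each operand into its bit components and XOR the pairwise Nim products.
15 = 1 + 2 + 4 + 8 (as XOR of powers of 2).
3 = 1 + 2 (as XOR of powers of 2).
Using the standard Nim-product table on single bits:
  2*2 = 3,   2*4 = 8,   2*8 = 12,
  4*4 = 6,   4*8 = 11,  8*8 = 13,
and  1*x = x (identity), k*l = l*k (commutative).
Pairwise Nim products:
  1 * 1 = 1
  1 * 2 = 2
  2 * 1 = 2
  2 * 2 = 3
  4 * 1 = 4
  4 * 2 = 8
  8 * 1 = 8
  8 * 2 = 12
XOR them: 1 XOR 2 XOR 2 XOR 3 XOR 4 XOR 8 XOR 8 XOR 12 = 10.
Result: 15 * 3 = 10 (in Nim).

10


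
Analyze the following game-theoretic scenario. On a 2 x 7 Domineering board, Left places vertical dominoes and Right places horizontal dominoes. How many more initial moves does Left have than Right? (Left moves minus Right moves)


Board is 2 x 7 (rows x cols).
Left (vertical) placements: (rows-1) * cols = 1 * 7 = 7
Right (horizontal) placements: rows * (cols-1) = 2 * 6 = 12
Advantage = Left - Right = 7 - 12 = -5

-5


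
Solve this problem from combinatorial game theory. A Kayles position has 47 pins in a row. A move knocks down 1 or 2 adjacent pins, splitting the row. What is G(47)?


Kayles: a move removes 1 or 2 adjacent pins from a contiguous row.
Removing pins from a row of k leaves two independent rows (a, b) with a + b = k - 1 (one pin) or a + b = k - 2 (two pins); an end removal gives a = 0.
By Sprague-Grundy, G(k) = mex{ G(a) XOR G(b) } over all these splits. G(0) = 0.
G(1): splits (0,0):0^0=0 -> mex({0}) = 1
G(2): splits (0,1):0^1=1 (0,0):0^0=0 -> mex({0, 1}) = 2
G(3): splits (0,2):0^2=2 (1,1):1^1=0 (0,1):0^1=1 -> mex({0, 1, 2}) = 3
G(4): splits (0,3):0^3=3 (1,2):1^2=3 (0,2):0^2=2 (1,1):1^1=0 -> mex({0, 2, 3}) = 1
G(5): splits (0,4):0^1=1 (1,3):1^3=2 (2,2):2^2=0 (0,3):0^3=3 (1,2):1^2=3 -> mex({0, 1, 2, 3}) = 4
G(6) = mex({0, 1, 2, 4}) = 3
G(7) = mex({0, 1, 3, 4, 5}) = 2
G(8) = mex({0, 2, 3, 5, 6}) = 1
G(9) = mex({0, 1, 2, 3, 6, 7}) = 4
G(10) = mex({0, 1, 3, 4, 5, 7}) = 2
G(11) = mex({0, 1, 2, 3, 4, 5}) = 6
G(12) = mex({0, 1, 2, 3, 5, 6, 7}) = 4
G(13) = mex({0, 2, 3, 4, 6, 7}) = 1
G(14) = mex({0, 1, 4, 5, 6, 7}) = 2
G(15) = mex({0, 1, 2, 3, 4, 5, 6}) = 7
G(16) = mex({0, 2, 3, 5, 6, 7}) = 1
G(17) = mex({0, 1, 2, 3, 5, 6, 7}) = 4
G(18) = mex({0, 1, 2, 4, 5, 6}) = 3
G(19) = mex({0, 1, 3, 4, 5, 7}) = 2
G(20) = mex({0, 2, 3, 4, 5, 6, 7}) = 1
G(21) = mex({0, 1, 2, 3, 5, 6, 7}) = 4
G(22) = mex({0, 1, 2, 3, 4, 5, 7}) = 6
G(23) = mex({0, 1, 2, 3, 4, 5, 6}) = 7
G(24) = mex({0, 1, 2, 3, 5, 6, 7}) = 4
G(25) = mex({0, 2, 3, 4, 6, 7}) = 1
G(26) = mex({0, 1, 3, 4, 5, 6, 7}) = 2
G(27) = mex({0, 1, 2, 3, 4, 5, 6, 7}) = 8
G(28) = mex({0, 1, 2, 3, 4, 6, 7, 8}) = 5
G(29) = mex({0, 1, 2, 3, 5, 6, 7, 8, 9}) = 4
G(30) = mex({0, 1, 2, 3, 4, 5, 6, 9, 10}) = 7
G(31) = mex({0, 1, 3, 4, 5, 7, 10, 11}) = 2
G(32) = mex({0, 2, 3, 4, 5, 6, 7, 9, 11}) = 1
G(33) = mex({0, 1, 2, 3, 4, 5, 6, 7, 9, 12}) = 8
G(34) = mex({0, 1, 2, 3, 4, 5, 7, 8, 11, 12}) = 6
G(35) = mex({0, 1, 2, 3, 4, 5, 6, 8, 9, 10, 11}) = 7
G(36) = mex({0, 1, 2, 3, 5, 6, 7, 9, 10}) = 4
G(37) = mex({0, 2, 3, 4, 6, 7, 9, 10, 11, 12}) = 1
G(38) = mex({0, 1, 3, 4, 5, 6, 7, 9, 10, 11, 12}) = 2
G(39) = mex({0, 1, 2, 4, 5, 6, 7, 9, 10, 12, 14}) = 3
G(40) = mex({0, 2, 3, 4, 6, 7, 11, 12, 14}) = 1
G(41) = mex({0, 1, 2, 3, 5, 6, 7, 9, 10, 11, 12}) = 4
G(42) = mex({0, 1, 2, 3, 4, 5, 6, 9, 10}) = 7
G(43) = mex({0, 1, 3, 4, 5, 7, 9, 10, 12, 15}) = 2
G(44) = mex({0, 2, 3, 4, 5, 6, 7, 9, 10, 12, 15}) = 1
G(45) = mex({0, 1, 2, 3, 4, 5, 6, 7, 9, 10, 12, 14}) = 8
G(46) = mex({0, 1, 3, 4, 5, 7, 8, 11, 12, 14}) = 2
G(47) = mex({0, 1, 2, 3, 4, 5, 6, 8, 9, 10, 11, 12}) = 7
Therefore G(47) = 7.

7


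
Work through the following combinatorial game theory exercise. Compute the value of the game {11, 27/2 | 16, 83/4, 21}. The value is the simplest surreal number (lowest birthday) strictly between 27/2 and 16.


Left options: {11, 27/2}, max = 27/2
Right options: {16, 83/4, 21}, min = 16
All options are numbers and max(Left) < min(Right), so by the simplicity theorem the value is the simplest (earliest-born) number strictly between 27/2 and 16.
Integers 14 through 15 all lie strictly between 27/2 and 16.
Among integers, the simplest (lowest birthday = smallest |n|; 0 is born on day 0, +-n on day n) is 14.
No non-integer in the interval can be simpler: if x is a non-integer in the interval, then floor(x) or ceil(x) also lies in the interval (the interval contains an integer), and both are proper prefixes of x's sign expansion, i.e. born earlier. So the game value is 14.
Game value = 14

14


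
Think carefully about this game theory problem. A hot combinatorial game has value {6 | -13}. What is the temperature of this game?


The game is {6 | -13}, a switch {a | b} with numbers a > b.
Cooling {a | b} by t gives {a - t | b + t}, which stops being hot when a - t = b + t, i.e. at t = (a - b)/2. So the temperature of a switch is (a - b)/2.
Temperature = (Left option - Right option) / 2
= (6 - (-13)) / 2
= 19 / 2
= 19/2

19/2


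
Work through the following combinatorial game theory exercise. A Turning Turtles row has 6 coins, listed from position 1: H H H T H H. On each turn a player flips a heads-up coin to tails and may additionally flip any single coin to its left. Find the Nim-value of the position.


Coins: H H H T H H
Key fact: a single head at position k behaves exactly like a Nim heap of size k (turning it to T and optionally flipping a coin at j < k corresponds to moving the heap from k to j, or to 0), and heads combine as a disjunctive sum (two heads at the same place would cancel, matching j XOR j = 0). So the Nim-value is the XOR of the 1-indexed positions of the heads.
Face-up positions (1-indexed): [1, 2, 3, 5, 6]
XOR 0 with 1: 0 XOR 1 = 1
XOR 1 with 2: 1 XOR 2 = 3
XOR 3 with 3: 3 XOR 3 = 0
XOR 0 with 5: 0 XOR 5 = 5
XOR 5 with 6: 5 XOR 6 = 3
Nim-value = 3

3


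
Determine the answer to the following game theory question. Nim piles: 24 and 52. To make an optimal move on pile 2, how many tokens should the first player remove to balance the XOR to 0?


Piles: 24 and 52
Current XOR: 24 XOR 52 = 44 (non-zero, so this is an N-position).
To make the XOR zero, we need to find a move that balances the piles.
For pile 2 (size 52): target = 52 XOR 44 = 24
We reduce pile 2 from 52 to 24.
Tokens removed: 52 - 24 = 28
Verification: 24 XOR 24 = 0

28


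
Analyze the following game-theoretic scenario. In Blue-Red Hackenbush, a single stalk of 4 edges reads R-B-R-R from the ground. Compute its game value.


Edges (from ground): R-B-R-R
By Berlekamp's sign-expansion rule, a Blue-Red Hackenbush stalk has the value of the surreal number whose sign sequence is the edge sequence with B -> + and R -> -.
Sign sequence: -+--
Trace the sign expansion in the surreal number tree, starting from 0:
Edge 1: R (sign -) -> bounds (-inf, 0), value = -1
Edge 2: B (sign +) -> bounds (-1, 0), value = -1/2
Edge 3: R (sign -) -> bounds (-1, -1/2), value = -3/4
Edge 4: R (sign -) -> bounds (-1, -3/4), value = -7/8
Game value = -7/8

-7/8


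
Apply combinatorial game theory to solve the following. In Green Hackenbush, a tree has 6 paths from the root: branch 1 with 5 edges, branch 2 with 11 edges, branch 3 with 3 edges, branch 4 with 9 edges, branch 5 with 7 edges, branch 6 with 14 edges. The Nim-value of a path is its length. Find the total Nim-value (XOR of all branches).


The tree has 6 branches from the ground vertex.
In Green Hackenbush, the Nim-value of a simple path of length k is k.
Branch 1: length 5, Nim-value = 5
Branch 2: length 11, Nim-value = 11
Branch 3: length 3, Nim-value = 3
Branch 4: length 9, Nim-value = 9
Branch 5: length 7, Nim-value = 7
Branch 6: length 14, Nim-value = 14
Total Nim-value = XOR of all branch values:
0 XOR 5 = 5
5 XOR 11 = 14
14 XOR 3 = 13
13 XOR 9 = 4
4 XOR 7 = 3
3 XOR 14 = 13
Nim-value of the tree = 13

13


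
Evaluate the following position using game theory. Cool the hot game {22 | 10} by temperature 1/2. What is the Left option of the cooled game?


Original game: {22 | 10} (a switch {a | b} with a > b).
Cooling by t (for t below the temperature (a - b)/2 = 6) taxes each move by t: {a | b} cooled by t is {a - t | b + t}.
Cooling amount: t = 1/2
Cooled Left option: 22 - 1/2 = 43/2
Cooled Right option: 10 + 1/2 = 21/2
Cooled game: {43/2 | 21/2}
Left option = 43/2

43/2


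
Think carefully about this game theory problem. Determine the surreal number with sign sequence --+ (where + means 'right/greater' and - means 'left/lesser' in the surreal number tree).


Sign expansion: --+
Rule: track bounds (lo, hi), initially (-inf, +inf). On '+', the current value becomes lo and we move to the simplest number in (value, hi): value + 1 if hi = +inf, otherwise the midpoint (value + hi)/2. On '-', the current value becomes hi and we move to value - 1 if lo = -inf, otherwise the midpoint (lo + value)/2.
Start at 0.
Step 1: sign = -, move left. Bounds: (-inf, 0). Value = -1
Step 2: sign = -, move left. Bounds: (-inf, -1). Value = -2
Step 3: sign = +, move right. Bounds: (-2, -1). Value = -3/2
The surreal number with sign expansion --+ is -3/2.

-3/2


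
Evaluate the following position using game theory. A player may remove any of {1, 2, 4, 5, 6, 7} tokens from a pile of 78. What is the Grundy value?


The subtraction set is S = {1, 2, 4, 5, 6, 7}.
G(k) = mex{ G(k - s) : s in S, s <= k }. We compute iteratively: G(0) = 0.
G(1) = mex({0}) = 1
G(2) = mex({0, 1}) = 2
G(3) = mex({1, 2}) = 0
G(4) = mex({0, 2}) = 1
G(5) = mex({0, 1}) = 2
G(6) = mex({0, 1, 2}) = 3
G(7) = mex({0, 1, 2, 3}) = 4
G(8) = mex({0, 1, 2, 3, 4}) = 5
G(9) = mex({0, 1, 2, 4, 5}) = 3
G(10) = mex({0, 1, 2, 3, 5}) = 4
G(11) = mex({1, 2, 3, 4}) = 0
G(12) = mex({0, 2, 3, 4, 5}) = 1
G(13) = mex({0, 1, 3, 4, 5}) = 2
G(14) = mex({1, 2, 3, 4, 5}) = 0
G(15) = mex({0, 2, 3, 4, 5}) = 1
G(16) = mex({0, 1, 3, 4}) = 2
G(17) = mex({0, 1, 2, 4}) = 3
Observe that G(11)..G(17) = 0, 1, 2, 0, 1, 2, 3 repeats G(0)..G(6) = 0, 1, 2, 0, 1, 2, 3.
For k >= max(S) = 7, G(k) is determined by the previous 7 values G(k-7)..G(k-1); a window of 7 consecutive values has recurred shifted by 11, so by induction G(k + 11) = G(k) for all k >= 0: the sequence is periodic from the start with period 11.
One period: G(0..10) = 0, 1, 2, 0, 1, 2, 3, 4, 5, 3, 4.
78 mod 11 = 1, so G(78) = G(1) = 1.

1


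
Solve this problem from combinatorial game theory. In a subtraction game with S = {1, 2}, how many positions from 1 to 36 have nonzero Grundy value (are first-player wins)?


Subtraction set S = {1, 2}, so G(n) = n mod 3.
G(n) = 0 when n is a multiple of 3.
Multiples of 3 in [1, 36]: 12
N-positions (nonzero Grundy) = 36 - 12 = 24

24


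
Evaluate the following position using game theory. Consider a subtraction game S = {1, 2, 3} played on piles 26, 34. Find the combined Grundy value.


Subtraction set: {1, 2, 3}
For this subtraction set, G(n) = n mod 4 (period = max + 1 = 4).
Pile 1 (size 26): G(26) = 26 mod 4 = 2
Pile 2 (size 34): G(34) = 34 mod 4 = 2
Total Grundy value = XOR of all: 2 XOR 2 = 0

0


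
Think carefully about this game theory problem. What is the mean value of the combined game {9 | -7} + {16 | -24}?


G1 = {9 | -7}, G2 = {16 | -24}
Each is a switch {a | b} with numbers a > b; its mean value is (a + b)/2, and mean value is additive over game sums: m(G1 + G2) = m(G1) + m(G2).
Mean of G1 = (9 + (-7))/2 = 2/2 = 1
Mean of G2 = (16 + (-24))/2 = -8/2 = -4
Mean of G1 + G2 = 1 + -4 = -3

-3


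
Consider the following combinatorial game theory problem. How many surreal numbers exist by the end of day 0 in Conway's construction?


Day 0: {|} = 0 is born. Count = 1.
Day n: the number of surreal numbers born by day n is 2^(n+1) - 1.
By day 0: 2^1 - 1 = 1
By day 0: 1 surreal numbers.

1


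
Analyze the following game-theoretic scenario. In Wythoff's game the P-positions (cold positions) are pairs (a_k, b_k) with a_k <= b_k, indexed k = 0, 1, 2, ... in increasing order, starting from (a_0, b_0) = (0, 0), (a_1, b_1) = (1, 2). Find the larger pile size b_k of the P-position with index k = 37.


By Wythoff's theorem, a_k = floor(k * phi) and b_k = floor(k * phi^2) = a_k + k, where phi = (1 + sqrt(5))/2 is the golden ratio.
phi = (1 + sqrt(5))/2 = 1.618034
phi^2 = phi + 1 = 2.618034
k = 37
k * phi^2 = 37 * 2.618034 = 96.867258
b_37 = floor(k * phi^2) = 96 (check: a_37 + k = 59 + 37 = 96)

96


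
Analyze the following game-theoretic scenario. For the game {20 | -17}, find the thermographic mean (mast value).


Game = {20 | -17}, a switch {a | b} with numbers a > b.
Its thermograph has left wall a - t and right wall b + t, which meet at t = (a - b)/2, where both equal (a + b)/2. So the mast (mean value) is at (a + b)/2.
Mean = (20 + (-17))/2 = 3/2 = 3/2

3/2


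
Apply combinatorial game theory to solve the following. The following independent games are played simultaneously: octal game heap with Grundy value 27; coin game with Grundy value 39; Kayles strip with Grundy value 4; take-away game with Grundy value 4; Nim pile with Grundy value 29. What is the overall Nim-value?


By the Sprague-Grundy theorem, the Grundy value of a sum of games is the XOR of individual Grundy values.
octal game heap: Grundy value = 27. Running XOR: 0 XOR 27 = 27
coin game: Grundy value = 39. Running XOR: 27 XOR 39 = 60
Kayles strip: Grundy value = 4. Running XOR: 60 XOR 4 = 56
take-away game: Grundy value = 4. Running XOR: 56 XOR 4 = 60
Nim pile: Grundy value = 29. Running XOR: 60 XOR 29 = 33
The combined Grundy value is 33.

33


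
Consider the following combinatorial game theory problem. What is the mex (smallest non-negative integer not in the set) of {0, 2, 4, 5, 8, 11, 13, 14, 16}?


Set = {0, 2, 4, 5, 8, 11, 13, 14, 16}
0 is in the set.
1 is NOT in the set. This is the mex.
mex = 1

1


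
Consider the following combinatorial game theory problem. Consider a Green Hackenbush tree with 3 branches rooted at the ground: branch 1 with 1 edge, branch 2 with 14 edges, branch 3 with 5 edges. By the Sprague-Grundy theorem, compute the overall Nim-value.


The tree has 3 branches from the ground vertex.
In Green Hackenbush, the Nim-value of a simple path of length k is k.
Branch 1: length 1, Nim-value = 1
Branch 2: length 14, Nim-value = 14
Branch 3: length 5, Nim-value = 5
Total Nim-value = XOR of all branch values:
0 XOR 1 = 1
1 XOR 14 = 15
15 XOR 5 = 10
Nim-value of the tree = 10

10


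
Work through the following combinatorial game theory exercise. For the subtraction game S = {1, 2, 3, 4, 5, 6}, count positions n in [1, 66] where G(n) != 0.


Subtraction set S = {1, 2, 3, 4, 5, 6}, so G(n) = n mod 7.
G(n) = 0 when n is a multiple of 7.
Multiples of 7 in [1, 66]: 9
N-positions (nonzero Grundy) = 66 - 9 = 57

57


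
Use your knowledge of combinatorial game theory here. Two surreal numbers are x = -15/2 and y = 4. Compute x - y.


x = -15/2, y = 4
Converting to common denominator: 2
x = -15/2, y = 8/2
x - y = -15/2 - 4 = -23/2

-23/2


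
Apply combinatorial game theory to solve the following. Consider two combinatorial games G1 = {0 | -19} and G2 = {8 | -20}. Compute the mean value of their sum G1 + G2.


G1 = {0 | -19}, G2 = {8 | -20}
Each is a switch {a | b} with numbers a > b; its mean value is (a + b)/2, and mean value is additive over game sums: m(G1 + G2) = m(G1) + m(G2).
Mean of G1 = (0 + (-19))/2 = -19/2 = -19/2
Mean of G2 = (8 + (-20))/2 = -12/2 = -6
Mean of G1 + G2 = -19/2 + -6 = -31/2

-31/2


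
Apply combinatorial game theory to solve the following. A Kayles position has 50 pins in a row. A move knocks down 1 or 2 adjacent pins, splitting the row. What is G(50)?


Kayles: a move removes 1 or 2 adjacent pins from a contiguous row.
Removing pins from a row of k leaves two independent rows (a, b) with a + b = k - 1 (one pin) or a + b = k - 2 (two pins); an end removal gives a = 0.
By Sprague-Grundy, G(k) = mex{ G(a) XOR G(b) } over all these splits. G(0) = 0.
G(1): splits (0,0):0^0=0 -> mex({0}) = 1
G(2): splits (0,1):0^1=1 (0,0):0^0=0 -> mex({0, 1}) = 2
G(3): splits (0,2):0^2=2 (1,1):1^1=0 (0,1):0^1=1 -> mex({0, 1, 2}) = 3
G(4): splits (0,3):0^3=3 (1,2):1^2=3 (0,2):0^2=2 (1,1):1^1=0 -> mex({0, 2, 3}) = 1
G(5): splits (0,4):0^1=1 (1,3):1^3=2 (2,2):2^2=0 (0,3):0^3=3 (1,2):1^2=3 -> mex({0, 1, 2, 3}) = 4
G(6) = mex({0, 1, 2, 4}) = 3
G(7) = mex({0, 1, 3, 4, 5}) = 2
G(8) = mex({0, 2, 3, 5, 6}) = 1
G(9) = mex({0, 1, 2, 3, 6, 7}) = 4
G(10) = mex({0, 1, 3, 4, 5, 7}) = 2
G(11) = mex({0, 1, 2, 3, 4, 5}) = 6
G(12) = mex({0, 1, 2, 3, 5, 6, 7}) = 4
G(13) = mex({0, 2, 3, 4, 6, 7}) = 1
G(14) = mex({0, 1, 4, 5, 6, 7}) = 2
G(15) = mex({0, 1, 2, 3, 4, 5, 6}) = 7
G(16) = mex({0, 2, 3, 5, 6, 7}) = 1
G(17) = mex({0, 1, 2, 3, 5, 6, 7}) = 4
G(18) = mex({0, 1, 2, 4, 5, 6}) = 3
G(19) = mex({0, 1, 3, 4, 5, 7}) = 2
G(20) = mex({0, 2, 3, 4, 5, 6, 7}) = 1
G(21) = mex({0, 1, 2, 3, 5, 6, 7}) = 4
G(22) = mex({0, 1, 2, 3, 4, 5, 7}) = 6
G(23) = mex({0, 1, 2, 3, 4, 5, 6}) = 7
G(24) = mex({0, 1, 2, 3, 5, 6, 7}) = 4
G(25) = mex({0, 2, 3, 4, 6, 7}) = 1
G(26) = mex({0, 1, 3, 4, 5, 6, 7}) = 2
G(27) = mex({0, 1, 2, 3, 4, 5, 6, 7}) = 8
G(28) = mex({0, 1, 2, 3, 4, 6, 7, 8}) = 5
G(29) = mex({0, 1, 2, 3, 5, 6, 7, 8, 9}) = 4
G(30) = mex({0, 1, 2, 3, 4, 5, 6, 9, 10}) = 7
G(31) = mex({0, 1, 3, 4, 5, 7, 10, 11}) = 2
G(32) = mex({0, 2, 3, 4, 5, 6, 7, 9, 11}) = 1
G(33) = mex({0, 1, 2, 3, 4, 5, 6, 7, 9, 12}) = 8
G(34) = mex({0, 1, 2, 3, 4, 5, 7, 8, 11, 12}) = 6
G(35) = mex({0, 1, 2, 3, 4, 5, 6, 8, 9, 10, 11}) = 7
G(36) = mex({0, 1, 2, 3, 5, 6, 7, 9, 10}) = 4
G(37) = mex({0, 2, 3, 4, 6, 7, 9, 10, 11, 12}) = 1
G(38) = mex({0, 1, 3, 4, 5, 6, 7, 9, 10, 11, 12}) = 2
G(39) = mex({0, 1, 2, 4, 5, 6, 7, 9, 10, 12, 14}) = 3
G(40) = mex({0, 2, 3, 4, 6, 7, 11, 12, 14}) = 1
G(41) = mex({0, 1, 2, 3, 5, 6, 7, 9, 10, 11, 12}) = 4
G(42) = mex({0, 1, 2, 3, 4, 5, 6, 9, 10}) = 7
G(43) = mex({0, 1, 3, 4, 5, 7, 9, 10, 12, 15}) = 2
G(44) = mex({0, 2, 3, 4, 5, 6, 7, 9, 10, 12, 15}) = 1
G(45) = mex({0, 1, 2, 3, 4, 5, 6, 7, 9, 10, 12, 14}) = 8
G(46) = mex({0, 1, 3, 4, 5, 7, 8, 11, 12, 14}) = 2
G(47) = mex({0, 1, 2, 3, 4, 5, 6, 8, 9, 10, 11, 12}) = 7
G(48) = mex({0, 1, 2, 3, 5, 6, 7, 9, 10}) = 4
G(49) = mex({0, 2, 3, 4, 6, 7, 9, 10, 11, 12, 15}) = 1
G(50) = mex({0, 1, 4, 5, 6, 7, 9, 11, 12, 14, 15}) = 2
Therefore G(50) = 2.

2


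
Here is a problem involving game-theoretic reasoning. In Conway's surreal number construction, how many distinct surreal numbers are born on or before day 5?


Day 0: {|} = 0 is born. Count = 1.
Day n: the number of surreal numbers born by day n is 2^(n+1) - 1.
By day 0: 2^1 - 1 = 1
By day 1: 2^2 - 1 = 3
By day 2: 2^3 - 1 = 7
By day 3: 2^4 - 1 = 15
By day 4: 2^5 - 1 = 31
By day 5: 2^6 - 1 = 63
By day 5: 63 surreal numbers.

63


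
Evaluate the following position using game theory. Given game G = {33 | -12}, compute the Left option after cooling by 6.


Original game: {33 | -12} (a switch {a | b} with a > b).
Cooling by t (for t below the temperature (a - b)/2 = 45/2) taxes each move by t: {a | b} cooled by t is {a - t | b + t}.
Cooling amount: t = 6
Cooled Left option: 33 - 6 = 27
Cooled Right option: -12 + 6 = -6
Cooled game: {27 | -6}
Left option = 27

27
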